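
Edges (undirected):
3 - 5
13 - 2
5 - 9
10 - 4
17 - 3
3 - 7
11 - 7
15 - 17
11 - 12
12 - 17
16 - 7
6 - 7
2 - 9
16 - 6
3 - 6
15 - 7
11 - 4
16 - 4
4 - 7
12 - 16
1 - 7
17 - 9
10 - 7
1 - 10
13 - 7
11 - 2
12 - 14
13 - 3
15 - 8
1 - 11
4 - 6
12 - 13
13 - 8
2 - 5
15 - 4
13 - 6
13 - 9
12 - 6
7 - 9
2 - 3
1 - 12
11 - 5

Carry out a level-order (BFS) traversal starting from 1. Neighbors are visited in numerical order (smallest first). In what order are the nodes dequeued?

Visit 1; enqueue 7, 10, 11, 12 → queue [7, 10, 11, 12]
Visit 7; enqueue 3, 4, 6, 9, 13, 15, 16 → queue [10, 11, 12, 3, 4, 6, 9, 13, 15, 16]
Visit 10 → queue [11, 12, 3, 4, 6, 9, 13, 15, 16]
Visit 11; enqueue 2, 5 → queue [12, 3, 4, 6, 9, 13, 15, 16, 2, 5]
Visit 12; enqueue 14, 17 → queue [3, 4, 6, 9, 13, 15, 16, 2, 5, 14, 17]
Visit 3 → queue [4, 6, 9, 13, 15, 16, 2, 5, 14, 17]
Visit 4 → queue [6, 9, 13, 15, 16, 2, 5, 14, 17]
Visit 6 → queue [9, 13, 15, 16, 2, 5, 14, 17]
Visit 9 → queue [13, 15, 16, 2, 5, 14, 17]
Visit 13; enqueue 8 → queue [15, 16, 2, 5, 14, 17, 8]
Visit 15 → queue [16, 2, 5, 14, 17, 8]
Visit 16 → queue [2, 5, 14, 17, 8]
Visit 2 → queue [5, 14, 17, 8]
Visit 5 → queue [14, 17, 8]
Visit 14 → queue [17, 8]
Visit 17 → queue [8]
Visit 8 → queue []

1 -> 7 -> 10 -> 11 -> 12 -> 3 -> 4 -> 6 -> 9 -> 13 -> 15 -> 16 -> 2 -> 5 -> 14 -> 17 -> 8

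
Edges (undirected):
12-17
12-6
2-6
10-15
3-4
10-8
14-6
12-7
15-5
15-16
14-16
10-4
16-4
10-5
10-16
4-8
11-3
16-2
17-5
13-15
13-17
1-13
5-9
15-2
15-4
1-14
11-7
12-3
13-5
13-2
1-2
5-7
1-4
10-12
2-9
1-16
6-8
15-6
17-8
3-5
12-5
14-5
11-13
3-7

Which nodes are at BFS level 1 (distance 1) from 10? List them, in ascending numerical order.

4, 5, 8, 12, 15, 16

Level 0: 10
Level 1: 4, 5, 8, 12, 15, 16
Level 2: 1, 2, 3, 6, 7, 9, 13, 14, 17
Level 3: 11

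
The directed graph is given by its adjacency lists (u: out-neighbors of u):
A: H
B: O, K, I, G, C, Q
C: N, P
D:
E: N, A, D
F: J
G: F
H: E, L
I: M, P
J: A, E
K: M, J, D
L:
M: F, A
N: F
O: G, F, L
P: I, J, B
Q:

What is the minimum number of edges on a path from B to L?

2

Level 0: B
Level 1: C, G, I, K, O, Q
Level 2: D, F, J, L, M, N, P
Level 3: A, E
Level 4: H
L first appears at level 2.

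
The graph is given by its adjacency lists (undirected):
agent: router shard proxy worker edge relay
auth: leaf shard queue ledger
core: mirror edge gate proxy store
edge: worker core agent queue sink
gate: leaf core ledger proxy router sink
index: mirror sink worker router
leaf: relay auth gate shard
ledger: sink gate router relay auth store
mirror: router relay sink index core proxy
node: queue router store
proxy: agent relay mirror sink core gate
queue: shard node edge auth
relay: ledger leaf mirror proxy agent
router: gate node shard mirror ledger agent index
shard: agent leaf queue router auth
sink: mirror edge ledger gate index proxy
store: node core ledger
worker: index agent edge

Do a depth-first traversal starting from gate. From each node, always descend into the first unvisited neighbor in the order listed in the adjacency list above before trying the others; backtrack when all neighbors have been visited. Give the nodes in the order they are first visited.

gate leaf relay ledger sink mirror router node queue shard agent proxy core edge worker index store auth

Visit gate
gate → leaf
leaf → relay
relay → ledger
ledger → sink
sink → mirror
mirror → router
router → node
node → queue
queue → shard
shard → agent
agent → proxy
proxy → core
core → edge
edge → worker
worker → index
core → store
shard → auth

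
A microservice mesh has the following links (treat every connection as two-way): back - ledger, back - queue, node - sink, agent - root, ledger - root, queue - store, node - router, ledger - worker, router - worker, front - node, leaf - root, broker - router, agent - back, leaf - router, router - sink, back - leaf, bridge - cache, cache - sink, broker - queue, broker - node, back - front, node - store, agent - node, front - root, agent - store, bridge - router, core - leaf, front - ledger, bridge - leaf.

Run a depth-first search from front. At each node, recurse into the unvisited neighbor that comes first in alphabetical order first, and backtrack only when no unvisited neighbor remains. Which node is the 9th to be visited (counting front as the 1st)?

bridge

Visit front
front → back
back → agent
agent → node
node → broker
broker → queue
queue → store
broker → router
router → bridge
bridge → cache
cache → sink
bridge → leaf
leaf → core
leaf → root
root → ledger
ledger → worker

Visit order: front, back, agent, node, broker, queue, store, router, bridge, cache, sink, leaf, core, root, ledger, worker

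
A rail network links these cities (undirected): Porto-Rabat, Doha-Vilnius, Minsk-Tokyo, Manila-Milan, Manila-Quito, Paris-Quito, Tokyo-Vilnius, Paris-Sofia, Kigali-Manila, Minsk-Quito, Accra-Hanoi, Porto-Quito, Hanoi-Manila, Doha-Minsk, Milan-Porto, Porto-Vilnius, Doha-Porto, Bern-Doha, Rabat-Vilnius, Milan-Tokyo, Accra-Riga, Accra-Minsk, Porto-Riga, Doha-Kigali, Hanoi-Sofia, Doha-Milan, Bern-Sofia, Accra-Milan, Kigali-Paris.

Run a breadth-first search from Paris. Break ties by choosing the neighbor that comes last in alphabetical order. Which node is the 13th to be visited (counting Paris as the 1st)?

Riga

Visit Paris; enqueue Sofia, Quito, Kigali → queue [Sofia, Quito, Kigali]
Visit Sofia; enqueue Hanoi, Bern → queue [Quito, Kigali, Hanoi, Bern]
Visit Quito; enqueue Porto, Minsk, Manila → queue [Kigali, Hanoi, Bern, Porto, Minsk, Manila]
Visit Kigali; enqueue Doha → queue [Hanoi, Bern, Porto, Minsk, Manila, Doha]
Visit Hanoi; enqueue Accra → queue [Bern, Porto, Minsk, Manila, Doha, Accra]
Visit Bern → queue [Porto, Minsk, Manila, Doha, Accra]
Visit Porto; enqueue Vilnius, Riga, Rabat, Milan → queue [Minsk, Manila, Doha, Accra, Vilnius, Riga, Rabat, Milan]
Visit Minsk; enqueue Tokyo → queue [Manila, Doha, Accra, Vilnius, Riga, Rabat, Milan, Tokyo]
Visit Manila → queue [Doha, Accra, Vilnius, Riga, Rabat, Milan, Tokyo]
Visit Doha → queue [Accra, Vilnius, Riga, Rabat, Milan, Tokyo]
Visit Accra → queue [Vilnius, Riga, Rabat, Milan, Tokyo]
Visit Vilnius → queue [Riga, Rabat, Milan, Tokyo]
Visit Riga → queue [Rabat, Milan, Tokyo]
Visit Rabat → queue [Milan, Tokyo]
Visit Milan → queue [Tokyo]
Visit Tokyo → queue []

Visit order: Paris, Sofia, Quito, Kigali, Hanoi, Bern, Porto, Minsk, Manila, Doha, Accra, Vilnius, Riga, Rabat, Milan, Tokyo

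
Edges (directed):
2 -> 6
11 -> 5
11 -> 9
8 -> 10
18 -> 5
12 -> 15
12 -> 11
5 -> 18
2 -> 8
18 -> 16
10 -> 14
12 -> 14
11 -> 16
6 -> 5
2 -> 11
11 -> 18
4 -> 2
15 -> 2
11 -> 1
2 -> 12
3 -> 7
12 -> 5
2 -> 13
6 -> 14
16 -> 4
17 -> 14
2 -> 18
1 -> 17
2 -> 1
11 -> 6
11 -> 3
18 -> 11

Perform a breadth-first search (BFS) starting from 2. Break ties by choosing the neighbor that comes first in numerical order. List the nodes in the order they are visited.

Visit 2; enqueue 1, 6, 8, 11, 12, 13, 18 → queue [1, 6, 8, 11, 12, 13, 18]
Visit 1; enqueue 17 → queue [6, 8, 11, 12, 13, 18, 17]
Visit 6; enqueue 5, 14 → queue [8, 11, 12, 13, 18, 17, 5, 14]
Visit 8; enqueue 10 → queue [11, 12, 13, 18, 17, 5, 14, 10]
Visit 11; enqueue 3, 9, 16 → queue [12, 13, 18, 17, 5, 14, 10, 3, 9, 16]
Visit 12; enqueue 15 → queue [13, 18, 17, 5, 14, 10, 3, 9, 16, 15]
Visit 13 → queue [18, 17, 5, 14, 10, 3, 9, 16, 15]
Visit 18 → queue [17, 5, 14, 10, 3, 9, 16, 15]
Visit 17 → queue [5, 14, 10, 3, 9, 16, 15]
Visit 5 → queue [14, 10, 3, 9, 16, 15]
Visit 14 → queue [10, 3, 9, 16, 15]
Visit 10 → queue [3, 9, 16, 15]
Visit 3; enqueue 7 → queue [9, 16, 15, 7]
Visit 9 → queue [16, 15, 7]
Visit 16; enqueue 4 → queue [15, 7, 4]
Visit 15 → queue [7, 4]
Visit 7 → queue [4]
Visit 4 → queue []

2 -> 1 -> 6 -> 8 -> 11 -> 12 -> 13 -> 18 -> 17 -> 5 -> 14 -> 10 -> 3 -> 9 -> 16 -> 15 -> 7 -> 4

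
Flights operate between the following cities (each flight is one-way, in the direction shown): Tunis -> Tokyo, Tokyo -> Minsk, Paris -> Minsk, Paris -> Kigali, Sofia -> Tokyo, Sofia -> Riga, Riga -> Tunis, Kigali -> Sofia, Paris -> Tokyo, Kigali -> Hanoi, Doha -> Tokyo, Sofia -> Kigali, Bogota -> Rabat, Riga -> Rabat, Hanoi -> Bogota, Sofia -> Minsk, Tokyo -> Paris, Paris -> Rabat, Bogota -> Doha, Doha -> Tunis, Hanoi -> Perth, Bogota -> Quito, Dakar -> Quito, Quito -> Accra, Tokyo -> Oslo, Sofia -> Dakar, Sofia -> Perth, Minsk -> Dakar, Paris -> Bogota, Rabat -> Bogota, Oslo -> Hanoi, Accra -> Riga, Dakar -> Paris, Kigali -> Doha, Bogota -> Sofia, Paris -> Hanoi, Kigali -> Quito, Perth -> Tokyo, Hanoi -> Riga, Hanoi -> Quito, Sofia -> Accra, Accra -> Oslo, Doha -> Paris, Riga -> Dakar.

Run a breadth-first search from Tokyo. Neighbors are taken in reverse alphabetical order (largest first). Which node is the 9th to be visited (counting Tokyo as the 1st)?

Visit Tokyo; enqueue Paris, Oslo, Minsk → queue [Paris, Oslo, Minsk]
Visit Paris; enqueue Rabat, Kigali, Hanoi, Bogota → queue [Oslo, Minsk, Rabat, Kigali, Hanoi, Bogota]
Visit Oslo → queue [Minsk, Rabat, Kigali, Hanoi, Bogota]
Visit Minsk; enqueue Dakar → queue [Rabat, Kigali, Hanoi, Bogota, Dakar]
Visit Rabat → queue [Kigali, Hanoi, Bogota, Dakar]
Visit Kigali; enqueue Sofia, Quito, Doha → queue [Hanoi, Bogota, Dakar, Sofia, Quito, Doha]
Visit Hanoi; enqueue Riga, Perth → queue [Bogota, Dakar, Sofia, Quito, Doha, Riga, Perth]
Visit Bogota → queue [Dakar, Sofia, Quito, Doha, Riga, Perth]
Visit Dakar → queue [Sofia, Quito, Doha, Riga, Perth]
Visit Sofia; enqueue Accra → queue [Quito, Doha, Riga, Perth, Accra]
Visit Quito → queue [Doha, Riga, Perth, Accra]
Visit Doha; enqueue Tunis → queue [Riga, Perth, Accra, Tunis]
Visit Riga → queue [Perth, Accra, Tunis]
Visit Perth → queue [Accra, Tunis]
Visit Accra → queue [Tunis]
Visit Tunis → queue []

Visit order: Tokyo, Paris, Oslo, Minsk, Rabat, Kigali, Hanoi, Bogota, Dakar, Sofia, Quito, Doha, Riga, Perth, Accra, Tunis

Dakar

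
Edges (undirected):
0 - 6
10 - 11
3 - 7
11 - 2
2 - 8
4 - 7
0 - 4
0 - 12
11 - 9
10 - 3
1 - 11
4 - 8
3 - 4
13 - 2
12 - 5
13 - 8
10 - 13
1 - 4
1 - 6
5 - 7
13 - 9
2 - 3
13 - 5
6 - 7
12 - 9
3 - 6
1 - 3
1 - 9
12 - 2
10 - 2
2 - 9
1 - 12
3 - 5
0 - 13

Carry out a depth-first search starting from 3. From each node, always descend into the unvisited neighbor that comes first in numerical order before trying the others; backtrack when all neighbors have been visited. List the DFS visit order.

Visit 3
3 → 1
1 → 4
4 → 0
0 → 6
6 → 7
7 → 5
5 → 12
12 → 2
2 → 8
8 → 13
13 → 9
9 → 11
11 → 10

3, 1, 4, 0, 6, 7, 5, 12, 2, 8, 13, 9, 11, 10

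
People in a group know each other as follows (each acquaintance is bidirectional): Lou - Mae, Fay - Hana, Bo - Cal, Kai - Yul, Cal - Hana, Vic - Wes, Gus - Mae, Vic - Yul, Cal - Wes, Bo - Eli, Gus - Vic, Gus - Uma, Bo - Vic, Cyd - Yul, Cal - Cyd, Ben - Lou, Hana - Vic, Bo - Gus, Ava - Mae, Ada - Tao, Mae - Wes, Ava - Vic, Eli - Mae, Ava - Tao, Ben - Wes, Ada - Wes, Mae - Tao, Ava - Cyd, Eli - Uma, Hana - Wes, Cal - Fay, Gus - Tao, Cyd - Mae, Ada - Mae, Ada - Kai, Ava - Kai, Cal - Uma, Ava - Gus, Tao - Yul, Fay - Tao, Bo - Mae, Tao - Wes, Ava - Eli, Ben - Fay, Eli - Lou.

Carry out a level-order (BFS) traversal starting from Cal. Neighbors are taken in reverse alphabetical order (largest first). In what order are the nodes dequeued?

Cal, Wes, Uma, Hana, Fay, Cyd, Bo, Vic, Tao, Mae, Ben, Ada, Gus, Eli, Yul, Ava, Lou, Kai

Visit Cal; enqueue Wes, Uma, Hana, Fay, Cyd, Bo → queue [Wes, Uma, Hana, Fay, Cyd, Bo]
Visit Wes; enqueue Vic, Tao, Mae, Ben, Ada → queue [Uma, Hana, Fay, Cyd, Bo, Vic, Tao, Mae, Ben, Ada]
Visit Uma; enqueue Gus, Eli → queue [Hana, Fay, Cyd, Bo, Vic, Tao, Mae, Ben, Ada, Gus, Eli]
Visit Hana → queue [Fay, Cyd, Bo, Vic, Tao, Mae, Ben, Ada, Gus, Eli]
Visit Fay → queue [Cyd, Bo, Vic, Tao, Mae, Ben, Ada, Gus, Eli]
Visit Cyd; enqueue Yul, Ava → queue [Bo, Vic, Tao, Mae, Ben, Ada, Gus, Eli, Yul, Ava]
Visit Bo → queue [Vic, Tao, Mae, Ben, Ada, Gus, Eli, Yul, Ava]
Visit Vic → queue [Tao, Mae, Ben, Ada, Gus, Eli, Yul, Ava]
Visit Tao → queue [Mae, Ben, Ada, Gus, Eli, Yul, Ava]
Visit Mae; enqueue Lou → queue [Ben, Ada, Gus, Eli, Yul, Ava, Lou]
Visit Ben → queue [Ada, Gus, Eli, Yul, Ava, Lou]
Visit Ada; enqueue Kai → queue [Gus, Eli, Yul, Ava, Lou, Kai]
Visit Gus → queue [Eli, Yul, Ava, Lou, Kai]
Visit Eli → queue [Yul, Ava, Lou, Kai]
Visit Yul → queue [Ava, Lou, Kai]
Visit Ava → queue [Lou, Kai]
Visit Lou → queue [Kai]
Visit Kai → queue []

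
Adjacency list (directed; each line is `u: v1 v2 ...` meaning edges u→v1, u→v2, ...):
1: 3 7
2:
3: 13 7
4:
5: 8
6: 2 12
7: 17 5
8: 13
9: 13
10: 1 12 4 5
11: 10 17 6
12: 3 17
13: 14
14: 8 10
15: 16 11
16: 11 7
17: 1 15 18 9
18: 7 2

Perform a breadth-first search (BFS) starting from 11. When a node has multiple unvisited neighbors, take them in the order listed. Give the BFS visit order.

11 -> 10 -> 17 -> 6 -> 1 -> 12 -> 4 -> 5 -> 15 -> 18 -> 9 -> 2 -> 3 -> 7 -> 8 -> 16 -> 13 -> 14

Visit 11; enqueue 10, 17, 6 → queue [10, 17, 6]
Visit 10; enqueue 1, 12, 4, 5 → queue [17, 6, 1, 12, 4, 5]
Visit 17; enqueue 15, 18, 9 → queue [6, 1, 12, 4, 5, 15, 18, 9]
Visit 6; enqueue 2 → queue [1, 12, 4, 5, 15, 18, 9, 2]
Visit 1; enqueue 3, 7 → queue [12, 4, 5, 15, 18, 9, 2, 3, 7]
Visit 12 → queue [4, 5, 15, 18, 9, 2, 3, 7]
Visit 4 → queue [5, 15, 18, 9, 2, 3, 7]
Visit 5; enqueue 8 → queue [15, 18, 9, 2, 3, 7, 8]
Visit 15; enqueue 16 → queue [18, 9, 2, 3, 7, 8, 16]
Visit 18 → queue [9, 2, 3, 7, 8, 16]
Visit 9; enqueue 13 → queue [2, 3, 7, 8, 16, 13]
Visit 2 → queue [3, 7, 8, 16, 13]
Visit 3 → queue [7, 8, 16, 13]
Visit 7 → queue [8, 16, 13]
Visit 8 → queue [16, 13]
Visit 16 → queue [13]
Visit 13; enqueue 14 → queue [14]
Visit 14 → queue []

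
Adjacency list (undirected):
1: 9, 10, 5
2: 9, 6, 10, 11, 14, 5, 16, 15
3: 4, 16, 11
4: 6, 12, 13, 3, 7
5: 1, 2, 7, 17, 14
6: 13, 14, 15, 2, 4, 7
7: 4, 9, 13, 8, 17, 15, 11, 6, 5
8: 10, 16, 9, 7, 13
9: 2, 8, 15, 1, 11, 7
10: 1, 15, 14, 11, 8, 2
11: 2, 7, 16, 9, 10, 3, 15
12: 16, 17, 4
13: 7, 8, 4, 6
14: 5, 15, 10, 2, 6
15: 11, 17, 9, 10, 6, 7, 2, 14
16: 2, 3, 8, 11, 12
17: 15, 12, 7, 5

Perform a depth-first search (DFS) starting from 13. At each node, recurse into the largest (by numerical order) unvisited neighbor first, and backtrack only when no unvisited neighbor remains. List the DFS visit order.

13, 8, 16, 12, 17, 15, 14, 10, 11, 9, 7, 6, 4, 3, 2, 5, 1

Visit 13
13 → 8
8 → 16
16 → 12
12 → 17
17 → 15
15 → 14
14 → 10
10 → 11
11 → 9
9 → 7
7 → 6
6 → 4
4 → 3
6 → 2
2 → 5
5 → 1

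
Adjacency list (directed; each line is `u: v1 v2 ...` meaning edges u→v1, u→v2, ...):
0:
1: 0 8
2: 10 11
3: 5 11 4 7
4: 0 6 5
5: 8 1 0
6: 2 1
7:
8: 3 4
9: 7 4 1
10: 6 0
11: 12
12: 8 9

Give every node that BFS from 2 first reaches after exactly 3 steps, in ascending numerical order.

Level 0: 2
Level 1: 10, 11
Level 2: 0, 6, 12
Level 3: 1, 8, 9
Level 4: 3, 4, 7
Level 5: 5

1, 8, 9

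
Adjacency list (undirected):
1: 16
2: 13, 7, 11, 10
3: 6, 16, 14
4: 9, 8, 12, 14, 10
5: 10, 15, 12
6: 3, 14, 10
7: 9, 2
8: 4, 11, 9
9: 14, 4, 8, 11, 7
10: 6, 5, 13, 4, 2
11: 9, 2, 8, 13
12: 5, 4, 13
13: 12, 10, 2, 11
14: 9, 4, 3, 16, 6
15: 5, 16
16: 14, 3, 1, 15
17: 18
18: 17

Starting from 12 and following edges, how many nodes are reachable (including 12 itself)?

16

BFS from 12 visits: 12, 5, 4, 13, 10, 15, 9, 8, 14, 2, 11, 6, 16, 7, 3, 1
Reachable nodes: 16 of 18 total.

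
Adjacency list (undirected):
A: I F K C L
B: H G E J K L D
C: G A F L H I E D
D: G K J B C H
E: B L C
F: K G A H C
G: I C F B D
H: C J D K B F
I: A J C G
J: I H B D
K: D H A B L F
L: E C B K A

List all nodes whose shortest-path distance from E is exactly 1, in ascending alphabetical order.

Level 0: E
Level 1: B, C, L
Level 2: A, D, F, G, H, I, J, K

B, C, L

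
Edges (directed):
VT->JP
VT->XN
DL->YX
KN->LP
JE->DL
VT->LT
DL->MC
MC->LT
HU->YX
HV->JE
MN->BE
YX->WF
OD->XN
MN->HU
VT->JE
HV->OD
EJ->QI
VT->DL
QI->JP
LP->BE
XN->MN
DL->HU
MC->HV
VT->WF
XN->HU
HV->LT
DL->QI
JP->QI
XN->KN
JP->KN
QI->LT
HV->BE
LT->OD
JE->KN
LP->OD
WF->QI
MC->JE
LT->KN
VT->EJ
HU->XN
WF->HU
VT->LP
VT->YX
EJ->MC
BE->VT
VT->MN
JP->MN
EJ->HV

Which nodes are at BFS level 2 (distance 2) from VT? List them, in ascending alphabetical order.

Level 0: VT
Level 1: DL, EJ, JE, JP, LP, LT, MN, WF, XN, YX
Level 2: BE, HU, HV, KN, MC, OD, QI

BE, HU, HV, KN, MC, OD, QI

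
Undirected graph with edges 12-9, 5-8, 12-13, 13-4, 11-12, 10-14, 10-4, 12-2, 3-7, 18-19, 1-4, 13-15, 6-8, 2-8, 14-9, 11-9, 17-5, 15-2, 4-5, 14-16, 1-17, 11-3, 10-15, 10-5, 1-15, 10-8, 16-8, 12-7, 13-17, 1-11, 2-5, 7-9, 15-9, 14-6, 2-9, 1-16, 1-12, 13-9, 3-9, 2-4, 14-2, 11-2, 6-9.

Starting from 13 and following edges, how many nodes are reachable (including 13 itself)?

BFS from 13 visits: 13, 17, 15, 12, 9, 4, 5, 1, 10, 2, 11, 7, 14, 6, 3, 8, 16
Reachable nodes: 17 of 19 total.

17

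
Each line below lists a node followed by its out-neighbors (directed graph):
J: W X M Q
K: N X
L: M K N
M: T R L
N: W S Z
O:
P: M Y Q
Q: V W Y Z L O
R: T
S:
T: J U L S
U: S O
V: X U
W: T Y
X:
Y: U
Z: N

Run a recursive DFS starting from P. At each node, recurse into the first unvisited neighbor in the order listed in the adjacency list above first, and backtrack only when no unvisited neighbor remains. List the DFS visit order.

P → M → T → J → W → Y → U → S → O → X → Q → V → Z → N → L → K → R

Visit P
P → M
M → T
T → J
J → W
W → Y
Y → U
U → S
U → O
J → X
J → Q
Q → V
Q → Z
Z → N
Q → L
L → K
M → R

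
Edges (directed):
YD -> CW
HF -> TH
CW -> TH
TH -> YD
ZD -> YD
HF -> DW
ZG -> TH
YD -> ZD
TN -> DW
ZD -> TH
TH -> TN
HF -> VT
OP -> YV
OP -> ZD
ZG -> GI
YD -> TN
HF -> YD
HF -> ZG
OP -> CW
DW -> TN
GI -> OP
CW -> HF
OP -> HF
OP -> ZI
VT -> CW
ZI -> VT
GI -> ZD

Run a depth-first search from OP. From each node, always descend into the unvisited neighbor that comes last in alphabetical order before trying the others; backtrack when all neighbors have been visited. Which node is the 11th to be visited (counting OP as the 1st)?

ZG

Visit OP
OP → ZI
ZI → VT
VT → CW
CW → TH
TH → YD
YD → ZD
YD → TN
TN → DW
CW → HF
HF → ZG
ZG → GI
OP → YV

Visit order: OP, ZI, VT, CW, TH, YD, ZD, TN, DW, HF, ZG, GI, YV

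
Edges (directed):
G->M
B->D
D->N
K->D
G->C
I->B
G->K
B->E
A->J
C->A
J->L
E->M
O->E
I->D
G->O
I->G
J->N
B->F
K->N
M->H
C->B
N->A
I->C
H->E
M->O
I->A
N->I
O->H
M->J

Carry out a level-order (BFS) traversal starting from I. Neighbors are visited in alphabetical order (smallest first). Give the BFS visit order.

I, A, B, C, D, G, J, E, F, N, K, M, O, L, H

Visit I; enqueue A, B, C, D, G → queue [A, B, C, D, G]
Visit A; enqueue J → queue [B, C, D, G, J]
Visit B; enqueue E, F → queue [C, D, G, J, E, F]
Visit C → queue [D, G, J, E, F]
Visit D; enqueue N → queue [G, J, E, F, N]
Visit G; enqueue K, M, O → queue [J, E, F, N, K, M, O]
Visit J; enqueue L → queue [E, F, N, K, M, O, L]
Visit E → queue [F, N, K, M, O, L]
Visit F → queue [N, K, M, O, L]
Visit N → queue [K, M, O, L]
Visit K → queue [M, O, L]
Visit M; enqueue H → queue [O, L, H]
Visit O → queue [L, H]
Visit L → queue [H]
Visit H → queue []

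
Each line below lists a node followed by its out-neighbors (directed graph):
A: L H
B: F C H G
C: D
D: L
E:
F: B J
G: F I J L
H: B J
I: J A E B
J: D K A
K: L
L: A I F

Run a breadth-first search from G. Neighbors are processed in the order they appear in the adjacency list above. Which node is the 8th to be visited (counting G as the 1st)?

Visit G; enqueue F, I, J, L → queue [F, I, J, L]
Visit F; enqueue B → queue [I, J, L, B]
Visit I; enqueue A, E → queue [J, L, B, A, E]
Visit J; enqueue D, K → queue [L, B, A, E, D, K]
Visit L → queue [B, A, E, D, K]
Visit B; enqueue C, H → queue [A, E, D, K, C, H]
Visit A → queue [E, D, K, C, H]
Visit E → queue [D, K, C, H]
Visit D → queue [K, C, H]
Visit K → queue [C, H]
Visit C → queue [H]
Visit H → queue []

Visit order: G, F, I, J, L, B, A, E, D, K, C, H

E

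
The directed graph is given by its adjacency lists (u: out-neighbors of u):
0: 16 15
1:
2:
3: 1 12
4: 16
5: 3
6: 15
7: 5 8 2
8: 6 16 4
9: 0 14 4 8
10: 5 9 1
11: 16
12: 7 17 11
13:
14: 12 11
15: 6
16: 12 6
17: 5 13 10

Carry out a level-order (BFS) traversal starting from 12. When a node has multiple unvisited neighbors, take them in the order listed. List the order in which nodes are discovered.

12 7 17 11 5 8 2 13 10 16 3 6 4 9 1 15 0 14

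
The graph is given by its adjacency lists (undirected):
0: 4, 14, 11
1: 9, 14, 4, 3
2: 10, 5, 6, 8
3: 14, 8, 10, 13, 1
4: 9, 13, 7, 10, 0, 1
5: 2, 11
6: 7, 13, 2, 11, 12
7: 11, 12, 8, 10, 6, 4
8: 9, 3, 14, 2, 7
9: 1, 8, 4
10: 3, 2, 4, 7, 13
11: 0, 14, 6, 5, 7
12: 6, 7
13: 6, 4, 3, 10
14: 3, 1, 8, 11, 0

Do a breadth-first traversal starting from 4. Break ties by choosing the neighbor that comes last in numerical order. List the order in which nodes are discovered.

4, 13, 10, 9, 7, 1, 0, 6, 3, 2, 8, 12, 11, 14, 5

Visit 4; enqueue 13, 10, 9, 7, 1, 0 → queue [13, 10, 9, 7, 1, 0]
Visit 13; enqueue 6, 3 → queue [10, 9, 7, 1, 0, 6, 3]
Visit 10; enqueue 2 → queue [9, 7, 1, 0, 6, 3, 2]
Visit 9; enqueue 8 → queue [7, 1, 0, 6, 3, 2, 8]
Visit 7; enqueue 12, 11 → queue [1, 0, 6, 3, 2, 8, 12, 11]
Visit 1; enqueue 14 → queue [0, 6, 3, 2, 8, 12, 11, 14]
Visit 0 → queue [6, 3, 2, 8, 12, 11, 14]
Visit 6 → queue [3, 2, 8, 12, 11, 14]
Visit 3 → queue [2, 8, 12, 11, 14]
Visit 2; enqueue 5 → queue [8, 12, 11, 14, 5]
Visit 8 → queue [12, 11, 14, 5]
Visit 12 → queue [11, 14, 5]
Visit 11 → queue [14, 5]
Visit 14 → queue [5]
Visit 5 → queue []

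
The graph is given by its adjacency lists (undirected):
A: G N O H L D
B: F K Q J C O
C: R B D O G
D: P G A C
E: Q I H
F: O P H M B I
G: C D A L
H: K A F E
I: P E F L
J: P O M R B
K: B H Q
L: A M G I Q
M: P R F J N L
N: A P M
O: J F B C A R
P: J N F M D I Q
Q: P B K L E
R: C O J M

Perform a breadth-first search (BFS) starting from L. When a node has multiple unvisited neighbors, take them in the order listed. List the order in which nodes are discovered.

Visit L; enqueue A, M, G, I, Q → queue [A, M, G, I, Q]
Visit A; enqueue N, O, H, D → queue [M, G, I, Q, N, O, H, D]
Visit M; enqueue P, R, F, J → queue [G, I, Q, N, O, H, D, P, R, F, J]
Visit G; enqueue C → queue [I, Q, N, O, H, D, P, R, F, J, C]
Visit I; enqueue E → queue [Q, N, O, H, D, P, R, F, J, C, E]
Visit Q; enqueue B, K → queue [N, O, H, D, P, R, F, J, C, E, B, K]
Visit N → queue [O, H, D, P, R, F, J, C, E, B, K]
Visit O → queue [H, D, P, R, F, J, C, E, B, K]
Visit H → queue [D, P, R, F, J, C, E, B, K]
Visit D → queue [P, R, F, J, C, E, B, K]
Visit P → queue [R, F, J, C, E, B, K]
Visit R → queue [F, J, C, E, B, K]
Visit F → queue [J, C, E, B, K]
Visit J → queue [C, E, B, K]
Visit C → queue [E, B, K]
Visit E → queue [B, K]
Visit B → queue [K]
Visit K → queue []

L → A → M → G → I → Q → N → O → H → D → P → R → F → J → C → E → B → K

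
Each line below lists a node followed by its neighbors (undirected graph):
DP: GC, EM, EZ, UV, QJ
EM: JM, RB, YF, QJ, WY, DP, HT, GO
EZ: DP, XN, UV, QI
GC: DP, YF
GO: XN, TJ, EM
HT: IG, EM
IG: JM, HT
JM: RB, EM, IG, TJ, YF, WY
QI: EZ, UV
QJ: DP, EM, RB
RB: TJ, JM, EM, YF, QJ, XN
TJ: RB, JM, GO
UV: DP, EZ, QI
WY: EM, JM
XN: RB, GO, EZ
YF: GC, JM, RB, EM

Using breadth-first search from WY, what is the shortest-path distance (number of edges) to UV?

Level 0: WY
Level 1: EM, JM
Level 2: DP, GO, HT, IG, QJ, RB, TJ, YF
Level 3: EZ, GC, UV, XN
Level 4: QI
UV first appears at level 3.

3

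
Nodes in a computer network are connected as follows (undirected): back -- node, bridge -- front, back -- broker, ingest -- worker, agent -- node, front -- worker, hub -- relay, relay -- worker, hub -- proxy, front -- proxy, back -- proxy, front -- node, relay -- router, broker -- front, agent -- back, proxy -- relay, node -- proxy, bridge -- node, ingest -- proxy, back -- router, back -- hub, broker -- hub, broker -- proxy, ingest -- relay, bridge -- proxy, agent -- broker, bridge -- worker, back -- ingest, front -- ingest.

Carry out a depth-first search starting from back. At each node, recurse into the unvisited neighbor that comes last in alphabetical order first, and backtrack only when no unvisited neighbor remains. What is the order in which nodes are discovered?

back → router → relay → worker → ingest → proxy → node → front → broker → hub → agent → bridge

Visit back
back → router
router → relay
relay → worker
worker → ingest
ingest → proxy
proxy → node
node → front
front → broker
broker → hub
broker → agent
front → bridge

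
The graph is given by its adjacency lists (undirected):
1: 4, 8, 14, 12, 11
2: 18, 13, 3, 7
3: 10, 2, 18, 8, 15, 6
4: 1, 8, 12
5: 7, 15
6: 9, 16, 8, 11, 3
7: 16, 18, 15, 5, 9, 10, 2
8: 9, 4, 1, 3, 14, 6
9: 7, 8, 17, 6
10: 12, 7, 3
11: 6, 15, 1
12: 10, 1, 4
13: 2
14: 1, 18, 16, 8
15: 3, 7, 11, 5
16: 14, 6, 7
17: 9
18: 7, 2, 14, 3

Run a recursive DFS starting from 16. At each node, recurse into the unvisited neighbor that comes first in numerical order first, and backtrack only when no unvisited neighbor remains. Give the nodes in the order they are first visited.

16, 6, 3, 2, 7, 5, 15, 11, 1, 4, 8, 9, 17, 14, 18, 12, 10, 13

Visit 16
16 → 6
6 → 3
3 → 2
2 → 7
7 → 5
5 → 15
15 → 11
11 → 1
1 → 4
4 → 8
8 → 9
9 → 17
8 → 14
14 → 18
4 → 12
12 → 10
2 → 13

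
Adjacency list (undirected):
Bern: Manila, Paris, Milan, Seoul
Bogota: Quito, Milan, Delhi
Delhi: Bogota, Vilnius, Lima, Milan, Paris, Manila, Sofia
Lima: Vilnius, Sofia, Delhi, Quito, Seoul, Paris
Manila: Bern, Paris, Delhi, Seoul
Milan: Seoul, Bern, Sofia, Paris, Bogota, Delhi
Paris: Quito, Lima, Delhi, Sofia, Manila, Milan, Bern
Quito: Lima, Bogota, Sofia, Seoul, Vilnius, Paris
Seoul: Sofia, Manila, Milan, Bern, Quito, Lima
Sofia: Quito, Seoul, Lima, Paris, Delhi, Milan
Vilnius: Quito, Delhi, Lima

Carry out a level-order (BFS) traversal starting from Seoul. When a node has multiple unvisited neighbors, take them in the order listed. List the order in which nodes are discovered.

Visit Seoul; enqueue Sofia, Manila, Milan, Bern, Quito, Lima → queue [Sofia, Manila, Milan, Bern, Quito, Lima]
Visit Sofia; enqueue Paris, Delhi → queue [Manila, Milan, Bern, Quito, Lima, Paris, Delhi]
Visit Manila → queue [Milan, Bern, Quito, Lima, Paris, Delhi]
Visit Milan; enqueue Bogota → queue [Bern, Quito, Lima, Paris, Delhi, Bogota]
Visit Bern → queue [Quito, Lima, Paris, Delhi, Bogota]
Visit Quito; enqueue Vilnius → queue [Lima, Paris, Delhi, Bogota, Vilnius]
Visit Lima → queue [Paris, Delhi, Bogota, Vilnius]
Visit Paris → queue [Delhi, Bogota, Vilnius]
Visit Delhi → queue [Bogota, Vilnius]
Visit Bogota → queue [Vilnius]
Visit Vilnius → queue []

Seoul → Sofia → Manila → Milan → Bern → Quito → Lima → Paris → Delhi → Bogota → Vilnius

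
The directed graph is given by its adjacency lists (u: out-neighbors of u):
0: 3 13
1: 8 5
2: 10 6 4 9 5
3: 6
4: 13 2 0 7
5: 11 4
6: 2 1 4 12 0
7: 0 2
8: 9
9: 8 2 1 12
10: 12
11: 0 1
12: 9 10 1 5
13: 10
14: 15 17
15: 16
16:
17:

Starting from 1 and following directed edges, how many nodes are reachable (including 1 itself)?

14

BFS from 1 visits: 1, 8, 5, 9, 11, 4, 2, 12, 0, 13, 7, 10, 6, 3
Reachable nodes: 14 of 18 total.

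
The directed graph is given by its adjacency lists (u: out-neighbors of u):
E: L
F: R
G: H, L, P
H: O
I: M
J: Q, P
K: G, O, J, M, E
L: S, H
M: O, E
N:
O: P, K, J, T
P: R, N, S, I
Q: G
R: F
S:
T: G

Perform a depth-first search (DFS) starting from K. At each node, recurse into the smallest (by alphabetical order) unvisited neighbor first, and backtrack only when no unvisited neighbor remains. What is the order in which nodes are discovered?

K, E, L, H, O, J, P, I, M, N, R, F, S, Q, G, T

Visit K
K → E
E → L
L → H
H → O
O → J
J → P
P → I
I → M
P → N
P → R
R → F
P → S
J → Q
Q → G
O → T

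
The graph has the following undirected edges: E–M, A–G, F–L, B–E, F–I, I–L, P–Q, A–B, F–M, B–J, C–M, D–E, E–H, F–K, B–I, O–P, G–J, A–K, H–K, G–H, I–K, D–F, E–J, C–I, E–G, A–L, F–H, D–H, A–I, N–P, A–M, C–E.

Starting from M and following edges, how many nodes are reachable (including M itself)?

13

BFS from M visits: M, F, E, C, A, L, K, I, H, D, J, G, B
Reachable nodes: 13 of 17 total.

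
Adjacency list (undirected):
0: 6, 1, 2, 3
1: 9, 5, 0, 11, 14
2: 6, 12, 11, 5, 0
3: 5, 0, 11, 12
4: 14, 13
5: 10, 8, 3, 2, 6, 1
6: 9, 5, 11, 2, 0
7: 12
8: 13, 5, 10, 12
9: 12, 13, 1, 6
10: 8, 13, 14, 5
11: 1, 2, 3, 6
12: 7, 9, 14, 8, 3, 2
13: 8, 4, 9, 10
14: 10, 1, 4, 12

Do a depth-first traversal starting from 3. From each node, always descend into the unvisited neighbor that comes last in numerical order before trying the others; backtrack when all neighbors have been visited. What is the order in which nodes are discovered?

Visit 3
3 → 12
12 → 14
14 → 10
10 → 13
13 → 9
9 → 6
6 → 11
11 → 2
2 → 5
5 → 8
5 → 1
1 → 0
13 → 4
12 → 7

3 -> 12 -> 14 -> 10 -> 13 -> 9 -> 6 -> 11 -> 2 -> 5 -> 8 -> 1 -> 0 -> 4 -> 7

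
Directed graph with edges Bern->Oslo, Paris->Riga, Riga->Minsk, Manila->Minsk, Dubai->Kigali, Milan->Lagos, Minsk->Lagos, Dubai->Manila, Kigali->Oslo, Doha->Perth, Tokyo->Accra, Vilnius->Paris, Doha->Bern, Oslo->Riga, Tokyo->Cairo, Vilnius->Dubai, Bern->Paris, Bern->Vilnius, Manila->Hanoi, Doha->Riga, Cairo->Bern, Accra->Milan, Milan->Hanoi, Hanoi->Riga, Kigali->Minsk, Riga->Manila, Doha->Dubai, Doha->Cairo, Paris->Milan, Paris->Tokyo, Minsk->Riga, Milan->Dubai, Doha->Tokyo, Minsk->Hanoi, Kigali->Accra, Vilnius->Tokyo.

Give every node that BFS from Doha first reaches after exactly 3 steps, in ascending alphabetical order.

Hanoi, Lagos, Milan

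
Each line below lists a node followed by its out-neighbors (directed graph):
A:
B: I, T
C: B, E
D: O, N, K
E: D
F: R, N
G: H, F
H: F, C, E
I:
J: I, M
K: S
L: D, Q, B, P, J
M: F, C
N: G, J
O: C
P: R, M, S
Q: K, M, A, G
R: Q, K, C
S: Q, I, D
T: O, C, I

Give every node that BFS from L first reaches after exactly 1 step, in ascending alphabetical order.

Level 0: L
Level 1: B, D, J, P, Q
Level 2: A, G, I, K, M, N, O, R, S, T
Level 3: C, F, H
Level 4: E

B, D, J, P, Q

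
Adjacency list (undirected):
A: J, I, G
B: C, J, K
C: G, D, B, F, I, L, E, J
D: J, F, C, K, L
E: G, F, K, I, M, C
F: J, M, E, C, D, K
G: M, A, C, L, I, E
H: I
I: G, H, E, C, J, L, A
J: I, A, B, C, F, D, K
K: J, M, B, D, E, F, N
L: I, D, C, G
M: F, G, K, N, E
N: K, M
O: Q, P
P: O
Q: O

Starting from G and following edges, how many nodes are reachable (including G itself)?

BFS from G visits: G, M, L, I, E, C, A, N, K, F, D, J, H, B
Reachable nodes: 14 of 17 total.

14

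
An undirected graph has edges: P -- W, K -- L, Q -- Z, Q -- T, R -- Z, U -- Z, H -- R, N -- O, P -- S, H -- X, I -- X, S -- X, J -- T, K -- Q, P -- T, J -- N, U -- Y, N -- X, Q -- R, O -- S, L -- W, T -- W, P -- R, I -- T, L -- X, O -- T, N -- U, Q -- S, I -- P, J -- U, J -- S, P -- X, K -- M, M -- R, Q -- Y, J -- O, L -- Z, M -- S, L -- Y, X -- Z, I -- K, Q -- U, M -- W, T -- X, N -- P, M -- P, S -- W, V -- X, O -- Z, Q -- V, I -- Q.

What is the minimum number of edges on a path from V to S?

2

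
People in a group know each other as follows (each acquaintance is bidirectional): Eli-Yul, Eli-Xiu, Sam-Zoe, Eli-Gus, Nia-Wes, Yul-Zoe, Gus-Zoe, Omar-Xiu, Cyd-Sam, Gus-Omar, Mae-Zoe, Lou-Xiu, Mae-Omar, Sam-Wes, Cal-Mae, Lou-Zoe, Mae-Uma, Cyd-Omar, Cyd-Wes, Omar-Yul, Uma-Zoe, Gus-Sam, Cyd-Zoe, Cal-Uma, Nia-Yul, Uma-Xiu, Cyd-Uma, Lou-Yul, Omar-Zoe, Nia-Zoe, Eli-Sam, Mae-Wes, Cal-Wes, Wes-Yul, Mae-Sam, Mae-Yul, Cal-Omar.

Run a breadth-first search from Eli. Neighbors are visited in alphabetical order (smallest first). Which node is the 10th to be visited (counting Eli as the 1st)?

Visit Eli; enqueue Gus, Sam, Xiu, Yul → queue [Gus, Sam, Xiu, Yul]
Visit Gus; enqueue Omar, Zoe → queue [Sam, Xiu, Yul, Omar, Zoe]
Visit Sam; enqueue Cyd, Mae, Wes → queue [Xiu, Yul, Omar, Zoe, Cyd, Mae, Wes]
Visit Xiu; enqueue Lou, Uma → queue [Yul, Omar, Zoe, Cyd, Mae, Wes, Lou, Uma]
Visit Yul; enqueue Nia → queue [Omar, Zoe, Cyd, Mae, Wes, Lou, Uma, Nia]
Visit Omar; enqueue Cal → queue [Zoe, Cyd, Mae, Wes, Lou, Uma, Nia, Cal]
Visit Zoe → queue [Cyd, Mae, Wes, Lou, Uma, Nia, Cal]
Visit Cyd → queue [Mae, Wes, Lou, Uma, Nia, Cal]
Visit Mae → queue [Wes, Lou, Uma, Nia, Cal]
Visit Wes → queue [Lou, Uma, Nia, Cal]
Visit Lou → queue [Uma, Nia, Cal]
Visit Uma → queue [Nia, Cal]
Visit Nia → queue [Cal]
Visit Cal → queue []

Visit order: Eli, Gus, Sam, Xiu, Yul, Omar, Zoe, Cyd, Mae, Wes, Lou, Uma, Nia, Cal

Wes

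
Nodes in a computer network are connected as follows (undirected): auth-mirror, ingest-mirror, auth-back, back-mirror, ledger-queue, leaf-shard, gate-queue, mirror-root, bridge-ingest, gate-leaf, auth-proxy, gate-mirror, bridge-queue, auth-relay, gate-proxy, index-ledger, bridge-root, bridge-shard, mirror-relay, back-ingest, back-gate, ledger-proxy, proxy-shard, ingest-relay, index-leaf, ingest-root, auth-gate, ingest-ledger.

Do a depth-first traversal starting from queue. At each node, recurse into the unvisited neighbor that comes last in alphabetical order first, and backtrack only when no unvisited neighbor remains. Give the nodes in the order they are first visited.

Visit queue
queue → ledger
ledger → proxy
proxy → shard
shard → leaf
leaf → index
leaf → gate
gate → mirror
mirror → root
root → ingest
ingest → relay
relay → auth
auth → back
ingest → bridge

queue, ledger, proxy, shard, leaf, index, gate, mirror, root, ingest, relay, auth, back, bridge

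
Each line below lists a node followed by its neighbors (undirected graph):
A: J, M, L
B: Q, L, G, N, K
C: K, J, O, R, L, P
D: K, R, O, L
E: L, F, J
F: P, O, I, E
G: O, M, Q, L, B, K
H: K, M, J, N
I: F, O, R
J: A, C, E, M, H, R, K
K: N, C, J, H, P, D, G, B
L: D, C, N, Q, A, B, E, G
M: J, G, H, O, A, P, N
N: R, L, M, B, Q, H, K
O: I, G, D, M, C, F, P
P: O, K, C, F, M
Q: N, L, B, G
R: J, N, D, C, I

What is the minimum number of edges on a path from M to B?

2

Level 0: M
Level 1: A, G, H, J, N, O, P
Level 2: B, C, D, E, F, I, K, L, Q, R
B first appears at level 2.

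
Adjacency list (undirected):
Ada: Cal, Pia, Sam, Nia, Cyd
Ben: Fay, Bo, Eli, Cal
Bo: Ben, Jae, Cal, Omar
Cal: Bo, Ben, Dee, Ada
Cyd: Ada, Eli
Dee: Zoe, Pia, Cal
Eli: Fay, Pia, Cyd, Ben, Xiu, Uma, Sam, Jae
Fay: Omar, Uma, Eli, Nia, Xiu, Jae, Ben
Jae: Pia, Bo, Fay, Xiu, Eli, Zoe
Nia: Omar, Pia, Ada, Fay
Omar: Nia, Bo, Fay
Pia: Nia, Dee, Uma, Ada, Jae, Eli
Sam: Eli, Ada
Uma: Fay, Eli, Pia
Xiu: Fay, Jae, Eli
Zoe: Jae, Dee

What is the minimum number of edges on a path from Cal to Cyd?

Level 0: Cal
Level 1: Ada, Ben, Bo, Dee
Level 2: Cyd, Eli, Fay, Jae, Nia, Omar, Pia, Sam, Zoe
Level 3: Uma, Xiu
Cyd first appears at level 2.

2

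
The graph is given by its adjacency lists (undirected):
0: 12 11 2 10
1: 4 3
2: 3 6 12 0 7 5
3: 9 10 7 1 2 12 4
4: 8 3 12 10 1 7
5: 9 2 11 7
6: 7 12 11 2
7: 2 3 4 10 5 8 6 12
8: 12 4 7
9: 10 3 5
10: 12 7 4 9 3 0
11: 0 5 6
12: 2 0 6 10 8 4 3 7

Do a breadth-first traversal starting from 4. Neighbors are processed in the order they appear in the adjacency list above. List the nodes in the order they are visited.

Visit 4; enqueue 8, 3, 12, 10, 1, 7 → queue [8, 3, 12, 10, 1, 7]
Visit 8 → queue [3, 12, 10, 1, 7]
Visit 3; enqueue 9, 2 → queue [12, 10, 1, 7, 9, 2]
Visit 12; enqueue 0, 6 → queue [10, 1, 7, 9, 2, 0, 6]
Visit 10 → queue [1, 7, 9, 2, 0, 6]
Visit 1 → queue [7, 9, 2, 0, 6]
Visit 7; enqueue 5 → queue [9, 2, 0, 6, 5]
Visit 9 → queue [2, 0, 6, 5]
Visit 2 → queue [0, 6, 5]
Visit 0; enqueue 11 → queue [6, 5, 11]
Visit 6 → queue [5, 11]
Visit 5 → queue [11]
Visit 11 → queue []

4 → 8 → 3 → 12 → 10 → 1 → 7 → 9 → 2 → 0 → 6 → 5 → 11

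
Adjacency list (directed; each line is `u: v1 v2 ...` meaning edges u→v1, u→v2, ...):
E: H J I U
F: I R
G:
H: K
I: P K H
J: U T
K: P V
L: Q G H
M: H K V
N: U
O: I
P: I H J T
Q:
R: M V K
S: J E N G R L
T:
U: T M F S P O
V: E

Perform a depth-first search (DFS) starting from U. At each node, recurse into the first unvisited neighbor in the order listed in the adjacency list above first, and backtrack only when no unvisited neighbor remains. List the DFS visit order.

Visit U
U → T
U → M
M → H
H → K
K → P
P → I
P → J
K → V
V → E
U → F
F → R
U → S
S → N
S → G
S → L
L → Q
U → O

U -> T -> M -> H -> K -> P -> I -> J -> V -> E -> F -> R -> S -> N -> G -> L -> Q -> O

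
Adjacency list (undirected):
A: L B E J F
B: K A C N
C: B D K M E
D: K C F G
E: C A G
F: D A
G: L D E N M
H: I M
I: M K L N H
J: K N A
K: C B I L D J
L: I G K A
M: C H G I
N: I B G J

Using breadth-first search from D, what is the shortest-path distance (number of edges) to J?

2

Level 0: D
Level 1: C, F, G, K
Level 2: A, B, E, I, J, L, M, N
Level 3: H
J first appears at level 2.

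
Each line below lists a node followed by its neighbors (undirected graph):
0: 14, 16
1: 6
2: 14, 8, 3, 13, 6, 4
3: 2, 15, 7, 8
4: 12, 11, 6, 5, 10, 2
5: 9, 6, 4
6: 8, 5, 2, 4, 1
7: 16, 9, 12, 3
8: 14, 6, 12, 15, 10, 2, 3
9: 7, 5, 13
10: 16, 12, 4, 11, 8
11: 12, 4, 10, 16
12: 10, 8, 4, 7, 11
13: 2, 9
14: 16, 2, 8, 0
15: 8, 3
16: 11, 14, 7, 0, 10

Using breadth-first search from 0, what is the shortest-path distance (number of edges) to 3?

3

Level 0: 0
Level 1: 14, 16
Level 2: 2, 7, 8, 10, 11
Level 3: 3, 4, 6, 9, 12, 13, 15
Level 4: 1, 5
3 first appears at level 3.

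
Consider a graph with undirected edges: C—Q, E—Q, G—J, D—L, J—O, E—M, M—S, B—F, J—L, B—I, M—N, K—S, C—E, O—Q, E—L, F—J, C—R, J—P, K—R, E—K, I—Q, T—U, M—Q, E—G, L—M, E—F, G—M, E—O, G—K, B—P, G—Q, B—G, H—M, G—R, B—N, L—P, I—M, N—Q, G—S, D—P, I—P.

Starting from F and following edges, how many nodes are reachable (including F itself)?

BFS from F visits: F, B, E, J, G, I, N, P, C, K, L, M, O, Q, R, S, D, H
Reachable nodes: 18 of 20 total.

18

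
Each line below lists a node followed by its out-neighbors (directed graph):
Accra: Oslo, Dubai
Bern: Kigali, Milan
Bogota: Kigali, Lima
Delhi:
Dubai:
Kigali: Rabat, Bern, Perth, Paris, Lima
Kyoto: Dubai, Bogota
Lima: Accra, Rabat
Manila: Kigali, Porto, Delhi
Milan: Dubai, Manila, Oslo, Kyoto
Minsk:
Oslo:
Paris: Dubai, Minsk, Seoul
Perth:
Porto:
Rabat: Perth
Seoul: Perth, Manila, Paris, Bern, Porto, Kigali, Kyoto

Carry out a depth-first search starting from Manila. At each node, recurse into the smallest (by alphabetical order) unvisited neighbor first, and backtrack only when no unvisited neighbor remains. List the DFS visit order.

Visit Manila
Manila → Delhi
Manila → Kigali
Kigali → Bern
Bern → Milan
Milan → Dubai
Milan → Kyoto
Kyoto → Bogota
Bogota → Lima
Lima → Accra
Accra → Oslo
Lima → Rabat
Rabat → Perth
Kigali → Paris
Paris → Minsk
Paris → Seoul
Seoul → Porto

Manila, Delhi, Kigali, Bern, Milan, Dubai, Kyoto, Bogota, Lima, Accra, Oslo, Rabat, Perth, Paris, Minsk, Seoul, Porto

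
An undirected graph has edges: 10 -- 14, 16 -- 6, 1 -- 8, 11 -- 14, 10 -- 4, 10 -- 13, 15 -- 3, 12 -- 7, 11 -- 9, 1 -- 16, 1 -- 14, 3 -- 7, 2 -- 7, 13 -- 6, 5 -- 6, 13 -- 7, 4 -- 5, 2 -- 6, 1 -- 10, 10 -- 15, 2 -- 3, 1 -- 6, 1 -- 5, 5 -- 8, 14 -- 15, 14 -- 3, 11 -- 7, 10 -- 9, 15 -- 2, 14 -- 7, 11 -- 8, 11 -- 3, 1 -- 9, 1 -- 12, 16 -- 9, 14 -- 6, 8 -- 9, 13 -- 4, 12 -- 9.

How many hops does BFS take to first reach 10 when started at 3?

2

Level 0: 3
Level 1: 2, 7, 11, 14, 15
Level 2: 1, 6, 8, 9, 10, 12, 13
Level 3: 4, 5, 16
10 first appears at level 2.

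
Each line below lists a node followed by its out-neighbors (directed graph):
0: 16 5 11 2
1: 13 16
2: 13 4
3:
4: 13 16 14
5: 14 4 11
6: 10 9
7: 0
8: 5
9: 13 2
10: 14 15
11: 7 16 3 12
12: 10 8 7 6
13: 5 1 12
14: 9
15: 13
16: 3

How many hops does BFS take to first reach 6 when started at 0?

Level 0: 0
Level 1: 2, 5, 11, 16
Level 2: 3, 4, 7, 12, 13, 14
Level 3: 1, 6, 8, 9, 10
Level 4: 15
6 first appears at level 3.

3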